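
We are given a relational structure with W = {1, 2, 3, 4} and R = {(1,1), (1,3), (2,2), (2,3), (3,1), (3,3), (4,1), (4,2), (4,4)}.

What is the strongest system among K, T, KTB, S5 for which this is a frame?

Reflexive (axiom T): yes — every world is R-related to itself.
Symmetric (axiom B): no — 2 R 3 but not 3 R 2.
Euclidean (axiom 5): no — 4 R 1 and 4 R 2, but not 1 R 2.
So F validates K, T; KTB would additionally require R to be symmetric. The strongest is T.

T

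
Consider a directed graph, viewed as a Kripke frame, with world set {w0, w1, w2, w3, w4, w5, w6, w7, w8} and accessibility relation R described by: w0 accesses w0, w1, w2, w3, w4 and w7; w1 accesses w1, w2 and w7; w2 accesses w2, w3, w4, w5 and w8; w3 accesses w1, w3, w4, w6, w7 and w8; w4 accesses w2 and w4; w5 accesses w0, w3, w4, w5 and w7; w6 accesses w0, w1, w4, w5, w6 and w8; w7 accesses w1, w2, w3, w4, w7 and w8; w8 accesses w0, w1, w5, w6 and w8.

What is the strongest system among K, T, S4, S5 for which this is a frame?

Reflexive (axiom T): yes — every world is R-related to itself.
Transitive (axiom 4): no — w0 R w2 and w2 R w5, but not w0 R w5.
Euclidean (axiom 5): no — w0 R w1 and w0 R w3, but not w1 R w3.
So F validates K, T; S4 would additionally require R to be transitive. The strongest is T.

T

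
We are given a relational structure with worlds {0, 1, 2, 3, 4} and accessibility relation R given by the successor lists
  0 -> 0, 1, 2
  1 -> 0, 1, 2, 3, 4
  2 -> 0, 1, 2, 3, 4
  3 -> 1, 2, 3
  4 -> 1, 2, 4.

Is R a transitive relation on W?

No

Transitive: no — 0 R 1 and 1 R 3, but not 0 R 3.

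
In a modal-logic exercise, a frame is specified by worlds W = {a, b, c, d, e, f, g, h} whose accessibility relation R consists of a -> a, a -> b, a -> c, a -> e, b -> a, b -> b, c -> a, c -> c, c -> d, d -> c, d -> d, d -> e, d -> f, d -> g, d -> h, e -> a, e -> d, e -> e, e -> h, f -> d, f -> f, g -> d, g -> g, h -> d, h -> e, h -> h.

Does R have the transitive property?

No

Transitive: no — a R c and c R d, but not a R d.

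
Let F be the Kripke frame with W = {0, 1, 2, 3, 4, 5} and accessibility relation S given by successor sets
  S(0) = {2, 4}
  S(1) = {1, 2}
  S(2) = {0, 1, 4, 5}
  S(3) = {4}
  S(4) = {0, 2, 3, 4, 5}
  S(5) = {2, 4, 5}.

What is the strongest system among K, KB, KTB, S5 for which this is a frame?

Symmetric (axiom B): yes — every pair in S has its reverse in S.
Reflexive (axiom T): no — 0 is not related to itself.
Euclidean (axiom 5): no — 2 S 0 and 2 S 1, but not 0 S 1.
So F validates K, KB; KTB would additionally require S to be reflexive. The strongest is KB.

KB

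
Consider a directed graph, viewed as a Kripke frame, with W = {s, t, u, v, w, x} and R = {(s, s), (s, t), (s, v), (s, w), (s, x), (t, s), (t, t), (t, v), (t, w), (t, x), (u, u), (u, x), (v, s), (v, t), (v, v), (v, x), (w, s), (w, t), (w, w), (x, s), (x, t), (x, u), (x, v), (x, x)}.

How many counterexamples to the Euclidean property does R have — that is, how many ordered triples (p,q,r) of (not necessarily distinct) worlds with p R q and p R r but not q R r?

14

Enumerating: (s,v,w), (s,w,v), (s,w,x), (s,x,w), (t,v,w), (t,w,v), (t,w,x), (t,x,w), (x,s,u), (x,t,u), (x,u,s), (x,u,t), (x,u,v), (x,v,u).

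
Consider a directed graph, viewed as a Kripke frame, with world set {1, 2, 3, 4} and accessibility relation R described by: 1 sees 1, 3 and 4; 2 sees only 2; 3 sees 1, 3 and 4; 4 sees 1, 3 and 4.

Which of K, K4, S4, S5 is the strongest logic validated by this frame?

S5

Transitive (axiom 4): yes — every two-step R-path is closed by a direct edge.
Reflexive (axiom T): yes — every world is R-related to itself.
Euclidean (axiom 5): yes — any two successors of a common world are R-related.
So F validates K, K4, S4, S5. The strongest is S5.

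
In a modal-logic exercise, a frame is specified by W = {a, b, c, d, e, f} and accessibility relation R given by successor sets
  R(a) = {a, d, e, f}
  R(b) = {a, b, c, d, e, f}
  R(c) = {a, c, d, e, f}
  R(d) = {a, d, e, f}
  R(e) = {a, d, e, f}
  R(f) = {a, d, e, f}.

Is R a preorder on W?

Reflexive: yes — every world is R-related to itself.
Transitive: yes — every two-step R-path is closed by a direct edge.
So R is a preorder.

Yes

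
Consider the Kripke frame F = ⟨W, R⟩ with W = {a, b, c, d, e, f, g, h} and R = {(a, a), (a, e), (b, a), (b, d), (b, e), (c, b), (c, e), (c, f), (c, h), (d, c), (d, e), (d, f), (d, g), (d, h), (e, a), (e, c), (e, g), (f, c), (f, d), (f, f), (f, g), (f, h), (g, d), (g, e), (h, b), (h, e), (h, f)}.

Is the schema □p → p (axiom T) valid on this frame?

Axiom T corresponds to the accessibility relation being reflexive.
Reflexive: no — b is not related to itself.

No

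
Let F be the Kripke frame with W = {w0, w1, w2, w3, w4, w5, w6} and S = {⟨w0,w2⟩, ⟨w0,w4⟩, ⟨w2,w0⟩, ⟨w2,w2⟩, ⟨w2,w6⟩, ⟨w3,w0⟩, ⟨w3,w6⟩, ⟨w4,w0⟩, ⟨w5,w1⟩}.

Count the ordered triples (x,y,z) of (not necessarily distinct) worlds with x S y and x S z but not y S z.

Enumerating: (w0,w2,w4), (w0,w4,w2), (w0,w4,w4), (w2,w0,w0), (w2,w0,w6), (w2,w6,w0), (w2,w6,w2), (w2,w6,w6), (w3,w0,w0), (w3,w0,w6), (w3,w6,w0), (w3,w6,w6), (w4,w0,w0), (w5,w1,w1).

14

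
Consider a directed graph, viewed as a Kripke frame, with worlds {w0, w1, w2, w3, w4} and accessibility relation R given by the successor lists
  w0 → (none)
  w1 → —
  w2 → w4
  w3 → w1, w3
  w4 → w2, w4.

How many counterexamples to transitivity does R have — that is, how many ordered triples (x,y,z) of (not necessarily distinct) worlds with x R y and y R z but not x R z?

1

Enumerating: (w2,w4,w2).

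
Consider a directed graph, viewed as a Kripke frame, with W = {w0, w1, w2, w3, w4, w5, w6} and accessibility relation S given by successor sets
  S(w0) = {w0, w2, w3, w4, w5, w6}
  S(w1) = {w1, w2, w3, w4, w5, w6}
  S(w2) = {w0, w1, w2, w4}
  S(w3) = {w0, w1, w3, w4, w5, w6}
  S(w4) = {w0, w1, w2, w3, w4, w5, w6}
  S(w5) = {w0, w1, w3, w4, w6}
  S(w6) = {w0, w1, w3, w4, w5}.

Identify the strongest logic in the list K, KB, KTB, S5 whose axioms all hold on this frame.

KB

Symmetric (axiom B): yes — every pair in S has its reverse in S.
Reflexive (axiom T): no — w5 is not related to itself.
Euclidean (axiom 5): no — w0 S w2 and w0 S w3, but not w2 S w3.
So F validates K, KB; KTB would additionally require S to be reflexive. The strongest is KB.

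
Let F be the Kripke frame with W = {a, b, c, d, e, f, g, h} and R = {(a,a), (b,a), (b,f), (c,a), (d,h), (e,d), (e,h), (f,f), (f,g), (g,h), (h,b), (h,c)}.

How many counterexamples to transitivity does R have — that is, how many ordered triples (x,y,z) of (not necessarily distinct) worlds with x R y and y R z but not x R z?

11

Enumerating: (b,f,g), (d,h,b), (d,h,c), (e,h,b), (e,h,c), (f,g,h), (g,h,b), (g,h,c), (h,b,a), (h,b,f), (h,c,a).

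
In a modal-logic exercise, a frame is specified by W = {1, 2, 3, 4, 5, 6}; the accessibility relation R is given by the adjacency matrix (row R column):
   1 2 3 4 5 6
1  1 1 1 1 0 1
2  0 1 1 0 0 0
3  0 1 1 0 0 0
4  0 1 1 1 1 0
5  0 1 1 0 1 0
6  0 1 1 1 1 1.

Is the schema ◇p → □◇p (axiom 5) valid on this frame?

By correspondence theory, 5 is valid on a frame iff R is Euclidean.
Euclidean: no — 1 R 2 and 1 R 4, but not 2 R 4.

No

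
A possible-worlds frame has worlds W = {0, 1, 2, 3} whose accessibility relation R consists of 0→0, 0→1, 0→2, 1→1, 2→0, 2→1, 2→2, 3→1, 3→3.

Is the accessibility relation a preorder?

Reflexive: yes — every world is R-related to itself.
Transitive: yes — every two-step R-path is closed by a direct edge.
So R is a preorder.

Yes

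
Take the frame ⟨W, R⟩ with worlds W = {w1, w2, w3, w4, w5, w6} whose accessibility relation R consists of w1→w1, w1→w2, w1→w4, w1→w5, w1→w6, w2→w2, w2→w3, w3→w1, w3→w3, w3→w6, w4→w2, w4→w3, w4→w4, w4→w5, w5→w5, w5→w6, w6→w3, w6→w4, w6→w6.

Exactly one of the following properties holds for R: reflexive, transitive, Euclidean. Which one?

Reflexive: yes — every world is R-related to itself.
Transitive: no — w1 R w2 and w2 R w3, but not w1 R w3.
Euclidean: no — w1 R w2 and w1 R w4, but not w2 R w4.
Only reflexive holds.

reflexive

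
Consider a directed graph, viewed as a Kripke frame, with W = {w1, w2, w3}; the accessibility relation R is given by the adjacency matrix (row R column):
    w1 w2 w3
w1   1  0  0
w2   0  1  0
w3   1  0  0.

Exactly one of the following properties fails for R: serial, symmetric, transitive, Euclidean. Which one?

Serial: yes — every world has a successor (e.g. w1 R w1).
Symmetric: no — w3 R w1 but not w1 R w3.
Transitive: yes — every two-step R-path is closed by a direct edge.
Euclidean: yes — any two successors of a common world are R-related.
Only symmetric fails.

symmetric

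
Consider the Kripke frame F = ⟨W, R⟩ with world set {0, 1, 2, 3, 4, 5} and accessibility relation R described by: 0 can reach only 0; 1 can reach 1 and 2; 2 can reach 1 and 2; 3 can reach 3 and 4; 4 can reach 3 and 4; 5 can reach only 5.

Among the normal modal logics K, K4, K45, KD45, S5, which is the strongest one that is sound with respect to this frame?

S5

Transitive (axiom 4): yes — every two-step R-path is closed by a direct edge.
Euclidean (axiom 5): yes — any two successors of a common world are R-related.
Serial (axiom D): yes — every world has a successor (e.g. 0 R 0).
Reflexive (axiom T): yes — every world is R-related to itself.
So F validates K, K4, K45, KD45, S5. The strongest is S5.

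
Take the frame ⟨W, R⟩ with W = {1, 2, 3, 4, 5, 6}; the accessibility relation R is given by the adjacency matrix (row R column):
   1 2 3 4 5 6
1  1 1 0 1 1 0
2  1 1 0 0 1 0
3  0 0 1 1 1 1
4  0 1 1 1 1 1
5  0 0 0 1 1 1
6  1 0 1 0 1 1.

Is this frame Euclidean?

No

Euclidean: no — 1 R 2 and 1 R 4, but not 2 R 4.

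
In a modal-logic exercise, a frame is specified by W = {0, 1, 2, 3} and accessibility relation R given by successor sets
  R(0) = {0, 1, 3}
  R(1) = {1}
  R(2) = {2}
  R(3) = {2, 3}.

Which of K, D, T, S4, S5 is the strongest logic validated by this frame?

T

Serial (axiom D): yes — every world has a successor (e.g. 0 R 0).
Reflexive (axiom T): yes — every world is R-related to itself.
Transitive (axiom 4): no — 0 R 3 and 3 R 2, but not 0 R 2.
Euclidean (axiom 5): no — 0 R 1 and 0 R 3, but not 1 R 3.
So F validates K, D, T; S4 would additionally require R to be transitive. The strongest is T.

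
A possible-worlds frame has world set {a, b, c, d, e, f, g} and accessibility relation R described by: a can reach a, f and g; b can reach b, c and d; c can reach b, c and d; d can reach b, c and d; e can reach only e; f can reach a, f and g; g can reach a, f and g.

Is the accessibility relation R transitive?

Transitive: yes — every two-step R-path is closed by a direct edge.

Yes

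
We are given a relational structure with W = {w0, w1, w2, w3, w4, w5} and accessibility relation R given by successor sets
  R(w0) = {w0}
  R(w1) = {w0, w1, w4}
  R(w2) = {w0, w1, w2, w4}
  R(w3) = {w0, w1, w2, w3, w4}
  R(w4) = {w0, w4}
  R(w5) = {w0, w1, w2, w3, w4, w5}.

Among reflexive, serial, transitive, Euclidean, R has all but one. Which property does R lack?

Reflexive: yes — every world is R-related to itself.
Serial: yes — every world has a successor (e.g. w0 R w0).
Transitive: yes — every two-step R-path is closed by a direct edge.
Euclidean: no — w1 R w0 and w1 R w4, but not w0 R w4.
Only Euclidean fails.

Euclidean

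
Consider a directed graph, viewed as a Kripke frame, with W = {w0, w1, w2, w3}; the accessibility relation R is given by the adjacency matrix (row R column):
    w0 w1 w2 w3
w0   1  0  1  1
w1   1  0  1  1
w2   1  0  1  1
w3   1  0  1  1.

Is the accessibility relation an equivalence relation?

No

Reflexive: no — w1 is not related to itself.
Symmetric: no — w1 R w0 but not w0 R w1.
Transitive: yes — every two-step R-path is closed by a direct edge.
So R is not an equivalence relation.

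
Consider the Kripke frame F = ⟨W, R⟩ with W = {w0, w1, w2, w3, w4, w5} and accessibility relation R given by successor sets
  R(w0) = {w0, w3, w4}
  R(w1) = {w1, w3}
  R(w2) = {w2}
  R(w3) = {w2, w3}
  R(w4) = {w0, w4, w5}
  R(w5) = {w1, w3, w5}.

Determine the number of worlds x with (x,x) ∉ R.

R is reflexive; there are no such worlds.

0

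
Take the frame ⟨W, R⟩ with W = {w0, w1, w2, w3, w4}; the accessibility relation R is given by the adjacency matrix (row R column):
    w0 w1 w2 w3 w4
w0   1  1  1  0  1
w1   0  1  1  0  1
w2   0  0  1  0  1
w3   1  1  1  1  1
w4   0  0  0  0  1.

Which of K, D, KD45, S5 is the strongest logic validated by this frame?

D

Serial (axiom D): yes — every world has a successor (e.g. w0 R w0).
Euclidean (axiom 5): no — w0 R w2 and w0 R w1, but not w2 R w1.
Transitive (axiom 4): yes — every two-step R-path is closed by a direct edge.
Reflexive (axiom T): yes — every world is R-related to itself.
So F validates K, D; KD45 would additionally require R to be Euclidean. The strongest is D.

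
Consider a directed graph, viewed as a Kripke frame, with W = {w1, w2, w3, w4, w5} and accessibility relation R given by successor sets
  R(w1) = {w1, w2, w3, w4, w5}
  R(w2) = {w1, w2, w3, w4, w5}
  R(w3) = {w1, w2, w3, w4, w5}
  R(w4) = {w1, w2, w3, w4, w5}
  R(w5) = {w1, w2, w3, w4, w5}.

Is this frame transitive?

Transitive: yes — every two-step R-path is closed by a direct edge.

Yes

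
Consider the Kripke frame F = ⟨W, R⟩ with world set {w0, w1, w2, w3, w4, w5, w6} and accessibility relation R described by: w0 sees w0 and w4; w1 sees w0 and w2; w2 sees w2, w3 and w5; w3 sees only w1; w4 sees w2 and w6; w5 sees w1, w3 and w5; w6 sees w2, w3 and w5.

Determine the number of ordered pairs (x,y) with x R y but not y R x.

13

Enumerating: (w0,w4), (w1,w0), (w1,w2), (w2,w3), (w2,w5), (w3,w1), (w4,w2), (w4,w6), (w5,w1), (w5,w3), (w6,w2), (w6,w3), (w6,w5).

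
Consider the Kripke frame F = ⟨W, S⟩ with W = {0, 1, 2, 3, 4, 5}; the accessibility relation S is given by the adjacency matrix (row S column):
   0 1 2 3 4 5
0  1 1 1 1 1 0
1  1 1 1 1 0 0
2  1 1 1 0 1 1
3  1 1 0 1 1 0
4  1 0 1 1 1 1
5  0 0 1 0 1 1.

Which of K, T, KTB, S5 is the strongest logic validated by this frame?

Reflexive (axiom T): yes — every world is S-related to itself.
Symmetric (axiom B): yes — every pair in S has its reverse in S.
Euclidean (axiom 5): no — 0 S 1 and 0 S 4, but not 1 S 4.
So F validates K, T, KTB; S5 would additionally require S to be Euclidean. The strongest is KTB.

KTB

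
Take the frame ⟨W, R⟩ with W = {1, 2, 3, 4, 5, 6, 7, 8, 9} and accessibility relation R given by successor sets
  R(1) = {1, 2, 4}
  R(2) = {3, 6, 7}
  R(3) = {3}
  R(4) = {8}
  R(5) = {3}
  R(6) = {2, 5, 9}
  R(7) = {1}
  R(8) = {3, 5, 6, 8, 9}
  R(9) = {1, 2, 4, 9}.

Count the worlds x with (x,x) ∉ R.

5

Enumerating: 2, 4, 5, 6, 7.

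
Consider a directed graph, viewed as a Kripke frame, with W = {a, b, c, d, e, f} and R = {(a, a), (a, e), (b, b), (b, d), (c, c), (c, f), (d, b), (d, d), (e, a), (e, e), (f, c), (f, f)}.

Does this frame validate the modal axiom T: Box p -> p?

The schema T characterises exactly the reflexive frames.
Reflexive: yes — every world is R-related to itself.

Yes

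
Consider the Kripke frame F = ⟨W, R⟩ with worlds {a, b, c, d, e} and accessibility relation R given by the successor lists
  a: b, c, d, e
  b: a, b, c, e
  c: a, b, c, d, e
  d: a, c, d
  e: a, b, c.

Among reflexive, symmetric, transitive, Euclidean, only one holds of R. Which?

Reflexive: no — a is not related to itself.
Symmetric: yes — every pair in R has its reverse in R.
Transitive: no — b R a and a R d, but not b R d.
Euclidean: no — a R b and a R d, but not b R d.
Only symmetric holds.

symmetric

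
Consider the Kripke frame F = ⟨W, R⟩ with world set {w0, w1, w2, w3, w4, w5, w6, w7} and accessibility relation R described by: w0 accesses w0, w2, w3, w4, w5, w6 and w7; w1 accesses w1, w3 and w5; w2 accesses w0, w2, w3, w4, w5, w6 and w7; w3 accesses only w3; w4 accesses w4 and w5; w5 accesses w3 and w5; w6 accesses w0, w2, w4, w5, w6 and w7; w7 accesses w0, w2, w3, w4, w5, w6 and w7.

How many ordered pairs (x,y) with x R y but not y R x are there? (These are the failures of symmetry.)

15

Enumerating: (w0,w3), (w0,w4), (w0,w5), (w1,w3), (w1,w5), (w2,w3), (w2,w4), (w2,w5), (w4,w5), (w5,w3), (w6,w4), (w6,w5), (w7,w3), (w7,w4), (w7,w5).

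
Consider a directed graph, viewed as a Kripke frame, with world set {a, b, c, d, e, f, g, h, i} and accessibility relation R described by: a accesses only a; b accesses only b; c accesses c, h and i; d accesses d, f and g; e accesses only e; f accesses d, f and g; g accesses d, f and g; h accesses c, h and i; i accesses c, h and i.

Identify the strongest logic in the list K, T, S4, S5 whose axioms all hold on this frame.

S5

Reflexive (axiom T): yes — every world is R-related to itself.
Transitive (axiom 4): yes — every two-step R-path is closed by a direct edge.
Euclidean (axiom 5): yes — any two successors of a common world are R-related.
So F validates K, T, S4, S5. The strongest is S5.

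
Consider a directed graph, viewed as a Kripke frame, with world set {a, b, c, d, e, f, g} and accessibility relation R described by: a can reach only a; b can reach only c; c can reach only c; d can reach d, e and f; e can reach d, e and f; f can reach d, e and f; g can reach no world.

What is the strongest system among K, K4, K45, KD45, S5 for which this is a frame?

Transitive (axiom 4): yes — every two-step R-path is closed by a direct edge.
Euclidean (axiom 5): yes — any two successors of a common world are R-related.
Serial (axiom D): no — g has no R-successor.
Reflexive (axiom T): no — b is not related to itself.
So F validates K, K4, K45; KD45 would additionally require R to be serial. The strongest is K45.

K45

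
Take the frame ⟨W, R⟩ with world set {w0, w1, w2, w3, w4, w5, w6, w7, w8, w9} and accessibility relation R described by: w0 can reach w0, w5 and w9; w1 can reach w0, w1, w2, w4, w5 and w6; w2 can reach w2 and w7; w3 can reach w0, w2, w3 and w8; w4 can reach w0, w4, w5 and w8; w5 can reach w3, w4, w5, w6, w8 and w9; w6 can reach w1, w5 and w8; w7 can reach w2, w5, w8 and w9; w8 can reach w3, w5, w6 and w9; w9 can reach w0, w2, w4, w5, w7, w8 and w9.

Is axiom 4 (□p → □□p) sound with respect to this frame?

No

The schema 4 characterises exactly the transitive frames.
Transitive: no — w0 R w5 and w5 R w3, but not w0 R w3.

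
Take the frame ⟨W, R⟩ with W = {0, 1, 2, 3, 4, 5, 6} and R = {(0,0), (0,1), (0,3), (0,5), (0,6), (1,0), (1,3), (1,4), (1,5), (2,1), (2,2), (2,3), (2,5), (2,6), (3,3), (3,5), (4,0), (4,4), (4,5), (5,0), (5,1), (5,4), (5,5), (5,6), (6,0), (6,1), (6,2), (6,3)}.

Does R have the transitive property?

Transitive: no — 0 R 1 and 1 R 4, but not 0 R 4.

No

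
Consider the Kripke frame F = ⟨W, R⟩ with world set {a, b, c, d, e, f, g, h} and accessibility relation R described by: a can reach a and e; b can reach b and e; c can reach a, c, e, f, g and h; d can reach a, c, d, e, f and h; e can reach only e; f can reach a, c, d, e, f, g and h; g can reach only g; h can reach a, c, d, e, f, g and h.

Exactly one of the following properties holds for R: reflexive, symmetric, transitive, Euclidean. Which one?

reflexive

Reflexive: yes — every world is R-related to itself.
Symmetric: no — a R e but not e R a.
Transitive: no — c R f and f R d, but not c R d.
Euclidean: no — c R a and c R f, but not a R f.
Only reflexive holds.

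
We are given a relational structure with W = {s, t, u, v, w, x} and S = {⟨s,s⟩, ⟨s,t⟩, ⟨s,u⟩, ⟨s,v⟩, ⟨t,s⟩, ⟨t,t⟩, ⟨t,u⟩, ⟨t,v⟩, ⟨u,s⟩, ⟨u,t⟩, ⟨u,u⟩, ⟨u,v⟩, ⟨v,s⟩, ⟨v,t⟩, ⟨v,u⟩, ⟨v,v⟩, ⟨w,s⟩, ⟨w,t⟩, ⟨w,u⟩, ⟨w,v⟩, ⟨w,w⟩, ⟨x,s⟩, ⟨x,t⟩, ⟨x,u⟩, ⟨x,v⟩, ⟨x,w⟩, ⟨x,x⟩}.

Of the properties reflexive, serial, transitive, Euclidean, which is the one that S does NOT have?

Euclidean

Reflexive: yes — every world is S-related to itself.
Serial: yes — every world has a successor (e.g. s S s).
Transitive: yes — every two-step S-path is closed by a direct edge.
Euclidean: no — x S s and x S w, but not s S w.
Only Euclidean fails.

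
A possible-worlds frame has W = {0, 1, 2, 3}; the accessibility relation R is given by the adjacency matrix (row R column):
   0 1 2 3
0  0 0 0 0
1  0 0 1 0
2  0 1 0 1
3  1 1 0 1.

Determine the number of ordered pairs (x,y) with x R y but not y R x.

Enumerating: (2,3), (3,0), (3,1).

3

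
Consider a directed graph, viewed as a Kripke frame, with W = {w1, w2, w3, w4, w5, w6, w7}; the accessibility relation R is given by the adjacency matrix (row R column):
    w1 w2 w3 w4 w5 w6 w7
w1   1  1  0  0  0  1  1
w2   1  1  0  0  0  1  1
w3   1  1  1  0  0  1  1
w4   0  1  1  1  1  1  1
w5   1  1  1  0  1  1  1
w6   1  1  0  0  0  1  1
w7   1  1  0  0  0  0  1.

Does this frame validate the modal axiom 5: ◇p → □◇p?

By correspondence theory, 5 is valid on a frame iff R is Euclidean.
Euclidean: no — w1 R w7 and w1 R w6, but not w7 R w6.

No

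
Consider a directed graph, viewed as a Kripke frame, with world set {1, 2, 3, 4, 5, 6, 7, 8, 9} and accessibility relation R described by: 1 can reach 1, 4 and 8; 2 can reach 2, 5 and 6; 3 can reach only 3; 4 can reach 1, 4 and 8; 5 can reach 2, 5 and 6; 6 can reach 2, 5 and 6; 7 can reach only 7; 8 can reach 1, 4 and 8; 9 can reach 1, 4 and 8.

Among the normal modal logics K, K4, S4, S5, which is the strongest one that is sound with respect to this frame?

K4

Transitive (axiom 4): yes — every two-step R-path is closed by a direct edge.
Reflexive (axiom T): no — 9 is not related to itself.
Euclidean (axiom 5): yes — any two successors of a common world are R-related.
So F validates K, K4; S4 would additionally require R to be reflexive. The strongest is K4.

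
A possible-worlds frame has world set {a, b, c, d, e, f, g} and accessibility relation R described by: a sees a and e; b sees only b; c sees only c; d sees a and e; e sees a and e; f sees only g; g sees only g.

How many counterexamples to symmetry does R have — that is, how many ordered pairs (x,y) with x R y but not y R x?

Enumerating: (d,a), (d,e), (f,g).

3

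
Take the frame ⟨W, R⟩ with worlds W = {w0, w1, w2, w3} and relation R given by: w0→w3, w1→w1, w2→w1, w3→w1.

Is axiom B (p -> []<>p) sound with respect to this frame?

The schema B characterises exactly the symmetric frames.
Symmetric: no — w0 R w3 but not w3 R w0.

No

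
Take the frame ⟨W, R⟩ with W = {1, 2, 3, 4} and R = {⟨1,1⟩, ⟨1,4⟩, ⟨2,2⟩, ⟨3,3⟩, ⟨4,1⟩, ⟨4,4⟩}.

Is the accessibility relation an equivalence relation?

Yes

Reflexive: yes — every world is R-related to itself.
Symmetric: yes — every pair in R has its reverse in R.
Transitive: yes — every two-step R-path is closed by a direct edge.
So R is an equivalence relation.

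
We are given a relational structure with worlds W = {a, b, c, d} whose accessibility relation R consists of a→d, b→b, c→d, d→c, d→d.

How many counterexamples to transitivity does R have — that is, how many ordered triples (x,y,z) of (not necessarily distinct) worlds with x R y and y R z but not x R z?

Enumerating: (a,d,c), (c,d,c).

2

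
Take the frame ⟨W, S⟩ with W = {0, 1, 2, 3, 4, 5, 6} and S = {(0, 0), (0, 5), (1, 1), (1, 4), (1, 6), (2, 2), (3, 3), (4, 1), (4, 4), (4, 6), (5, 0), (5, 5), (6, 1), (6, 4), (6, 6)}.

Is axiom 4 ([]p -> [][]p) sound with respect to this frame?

Yes

By correspondence theory, 4 is valid on a frame iff S is transitive.
Transitive: yes — every two-step S-path is closed by a direct edge.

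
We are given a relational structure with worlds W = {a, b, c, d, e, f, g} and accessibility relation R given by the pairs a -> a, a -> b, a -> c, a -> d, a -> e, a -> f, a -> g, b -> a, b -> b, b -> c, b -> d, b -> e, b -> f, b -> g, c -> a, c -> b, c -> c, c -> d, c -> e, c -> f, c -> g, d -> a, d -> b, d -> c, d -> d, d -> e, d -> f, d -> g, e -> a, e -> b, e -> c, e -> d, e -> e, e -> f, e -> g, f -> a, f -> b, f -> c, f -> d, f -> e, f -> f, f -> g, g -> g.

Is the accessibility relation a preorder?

Reflexive: yes — every world is R-related to itself.
Transitive: yes — every two-step R-path is closed by a direct edge.
So R is a preorder.

Yes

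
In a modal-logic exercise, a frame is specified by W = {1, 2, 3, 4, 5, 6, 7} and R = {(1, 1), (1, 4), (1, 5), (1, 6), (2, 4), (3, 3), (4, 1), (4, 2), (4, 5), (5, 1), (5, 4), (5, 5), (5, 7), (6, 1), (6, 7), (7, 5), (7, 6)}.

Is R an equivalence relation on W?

No

Reflexive: no — 2 is not related to itself.
Symmetric: yes — every pair in R has its reverse in R.
Transitive: no — 1 R 4 and 4 R 2, but not 1 R 2.
So R is not an equivalence relation.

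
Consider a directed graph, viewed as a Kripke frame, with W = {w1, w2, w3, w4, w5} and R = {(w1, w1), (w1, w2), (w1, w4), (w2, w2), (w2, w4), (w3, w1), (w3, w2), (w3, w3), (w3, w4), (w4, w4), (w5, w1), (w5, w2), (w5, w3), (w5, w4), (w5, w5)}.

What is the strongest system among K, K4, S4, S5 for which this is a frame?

Transitive (axiom 4): yes — every two-step R-path is closed by a direct edge.
Reflexive (axiom T): yes — every world is R-related to itself.
Euclidean (axiom 5): no — w1 R w4 and w1 R w2, but not w4 R w2.
So F validates K, K4, S4; S5 would additionally require R to be Euclidean. The strongest is S4.

S4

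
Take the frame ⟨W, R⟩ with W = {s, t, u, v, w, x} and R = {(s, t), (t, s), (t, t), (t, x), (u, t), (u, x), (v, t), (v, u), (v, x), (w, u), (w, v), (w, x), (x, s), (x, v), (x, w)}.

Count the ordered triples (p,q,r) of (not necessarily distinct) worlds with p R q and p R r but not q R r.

24

Enumerating: (t,s,s), (t,s,x), (t,x,t), (t,x,x), (u,x,t), (u,x,x), (v,t,u), (v,u,u), (v,x,t), (v,x,u), (v,x,x), (w,u,u), … and 12 more.
Total: 24.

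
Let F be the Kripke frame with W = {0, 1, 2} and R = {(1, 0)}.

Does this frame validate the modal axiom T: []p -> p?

No

The schema T characterises exactly the reflexive frames.
Reflexive: no — 0 is not related to itself.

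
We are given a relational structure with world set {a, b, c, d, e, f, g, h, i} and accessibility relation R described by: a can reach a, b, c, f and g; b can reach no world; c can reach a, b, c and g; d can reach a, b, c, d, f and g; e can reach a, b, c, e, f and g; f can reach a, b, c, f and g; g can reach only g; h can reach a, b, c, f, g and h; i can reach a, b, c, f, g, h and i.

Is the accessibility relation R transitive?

No

Transitive: no — c R a and a R f, but not c R f.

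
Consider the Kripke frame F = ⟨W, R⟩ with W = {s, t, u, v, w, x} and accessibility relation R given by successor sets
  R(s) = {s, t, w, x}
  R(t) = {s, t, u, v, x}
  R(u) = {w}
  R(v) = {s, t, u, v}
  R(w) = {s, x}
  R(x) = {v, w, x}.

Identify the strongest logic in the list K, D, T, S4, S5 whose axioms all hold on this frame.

Serial (axiom D): yes — every world has a successor (e.g. s R s).
Reflexive (axiom T): no — u is not related to itself.
Transitive (axiom 4): no — s R t and t R u, but not s R u.
Euclidean (axiom 5): no — s R t and s R w, but not t R w.
So F validates K, D; T would additionally require R to be reflexive. The strongest is D.

D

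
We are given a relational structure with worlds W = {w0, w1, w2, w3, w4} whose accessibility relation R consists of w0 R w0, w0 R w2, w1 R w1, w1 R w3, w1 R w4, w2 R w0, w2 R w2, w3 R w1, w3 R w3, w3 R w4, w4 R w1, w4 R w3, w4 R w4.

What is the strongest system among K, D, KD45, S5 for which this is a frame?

Serial (axiom D): yes — every world has a successor (e.g. w0 R w0).
Euclidean (axiom 5): yes — any two successors of a common world are R-related.
Transitive (axiom 4): yes — every two-step R-path is closed by a direct edge.
Reflexive (axiom T): yes — every world is R-related to itself.
So F validates K, D, KD45, S5. The strongest is S5.

S5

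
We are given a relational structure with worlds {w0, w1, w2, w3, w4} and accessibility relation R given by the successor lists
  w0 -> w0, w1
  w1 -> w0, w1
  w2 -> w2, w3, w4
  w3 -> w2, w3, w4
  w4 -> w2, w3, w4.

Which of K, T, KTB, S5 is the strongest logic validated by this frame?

Reflexive (axiom T): yes — every world is R-related to itself.
Symmetric (axiom B): yes — every pair in R has its reverse in R.
Euclidean (axiom 5): yes — any two successors of a common world are R-related.
So F validates K, T, KTB, S5. The strongest is S5.

S5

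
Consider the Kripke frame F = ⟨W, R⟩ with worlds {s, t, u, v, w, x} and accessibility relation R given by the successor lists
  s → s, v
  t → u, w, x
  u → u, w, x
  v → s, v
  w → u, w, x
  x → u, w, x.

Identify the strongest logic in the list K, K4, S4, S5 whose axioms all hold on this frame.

K4

Transitive (axiom 4): yes — every two-step R-path is closed by a direct edge.
Reflexive (axiom T): no — t is not related to itself.
Euclidean (axiom 5): yes — any two successors of a common world are R-related.
So F validates K, K4; S4 would additionally require R to be reflexive. The strongest is K4.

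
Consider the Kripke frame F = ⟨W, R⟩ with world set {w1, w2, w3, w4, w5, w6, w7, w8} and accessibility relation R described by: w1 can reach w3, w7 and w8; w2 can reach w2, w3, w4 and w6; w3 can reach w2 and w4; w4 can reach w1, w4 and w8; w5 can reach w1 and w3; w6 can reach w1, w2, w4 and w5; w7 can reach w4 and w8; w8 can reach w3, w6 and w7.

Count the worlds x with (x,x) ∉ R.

Enumerating: w1, w3, w5, w6, w7, w8.

6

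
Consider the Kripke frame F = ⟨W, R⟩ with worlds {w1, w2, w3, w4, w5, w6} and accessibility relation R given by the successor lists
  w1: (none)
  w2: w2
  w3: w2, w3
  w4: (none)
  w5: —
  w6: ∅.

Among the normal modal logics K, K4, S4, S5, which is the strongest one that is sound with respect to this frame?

Transitive (axiom 4): yes — every two-step R-path is closed by a direct edge.
Reflexive (axiom T): no — w1 is not related to itself.
Euclidean (axiom 5): no — w3 R w2 and w3 R w3, but not w2 R w3.
So F validates K, K4; S4 would additionally require R to be reflexive. The strongest is K4.

K4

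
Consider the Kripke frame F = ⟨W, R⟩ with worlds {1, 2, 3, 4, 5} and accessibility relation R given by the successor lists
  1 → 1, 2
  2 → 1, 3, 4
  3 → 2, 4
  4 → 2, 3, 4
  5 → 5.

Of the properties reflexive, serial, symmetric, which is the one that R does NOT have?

reflexive

Reflexive: no — 2 is not related to itself.
Serial: yes — every world has a successor (e.g. 1 R 1).
Symmetric: yes — every pair in R has its reverse in R.
Only reflexive fails.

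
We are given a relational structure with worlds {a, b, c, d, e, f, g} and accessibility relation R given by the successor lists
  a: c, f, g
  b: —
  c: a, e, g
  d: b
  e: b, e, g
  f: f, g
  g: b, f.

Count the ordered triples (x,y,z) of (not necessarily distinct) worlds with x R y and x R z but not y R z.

21

Enumerating: (a,c,c), (a,c,f), (a,f,c), (a,g,c), (a,g,g), (c,a,a), (c,a,e), (c,e,a), (c,g,a), (c,g,e), (c,g,g), (d,b,b), … and 9 more.
Total: 21.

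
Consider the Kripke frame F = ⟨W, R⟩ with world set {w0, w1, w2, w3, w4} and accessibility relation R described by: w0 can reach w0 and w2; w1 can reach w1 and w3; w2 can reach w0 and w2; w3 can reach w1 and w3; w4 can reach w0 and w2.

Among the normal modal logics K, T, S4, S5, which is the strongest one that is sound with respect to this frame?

K

Reflexive (axiom T): no — w4 is not related to itself.
Transitive (axiom 4): yes — every two-step R-path is closed by a direct edge.
Euclidean (axiom 5): yes — any two successors of a common world are R-related.
So F validates K; T would additionally require R to be reflexive. The strongest is K.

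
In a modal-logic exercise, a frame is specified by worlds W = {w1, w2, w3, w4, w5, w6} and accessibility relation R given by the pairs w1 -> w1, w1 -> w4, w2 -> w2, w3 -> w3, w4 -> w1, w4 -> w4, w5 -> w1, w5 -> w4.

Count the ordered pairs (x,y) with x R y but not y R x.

Enumerating: (w5,w1), (w5,w4).

2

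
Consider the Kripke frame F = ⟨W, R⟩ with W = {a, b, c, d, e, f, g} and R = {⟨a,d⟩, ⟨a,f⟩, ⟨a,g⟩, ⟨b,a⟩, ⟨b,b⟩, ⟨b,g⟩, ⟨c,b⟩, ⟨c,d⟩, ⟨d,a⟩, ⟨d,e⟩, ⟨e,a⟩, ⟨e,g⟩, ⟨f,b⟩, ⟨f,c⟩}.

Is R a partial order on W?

No

Reflexive: no — a is not related to itself.
Transitive: no — a R d and d R e, but not a R e.
Antisymmetric: no — a R d and d R a with a ≠ d.
So R is not a partial order.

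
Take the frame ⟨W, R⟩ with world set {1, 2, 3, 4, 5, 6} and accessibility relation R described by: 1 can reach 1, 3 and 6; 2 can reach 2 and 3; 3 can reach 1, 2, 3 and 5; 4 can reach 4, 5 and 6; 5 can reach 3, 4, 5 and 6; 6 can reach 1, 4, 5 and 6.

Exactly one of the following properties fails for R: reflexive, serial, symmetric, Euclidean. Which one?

Euclidean

Reflexive: yes — every world is R-related to itself.
Serial: yes — every world has a successor (e.g. 1 R 1).
Symmetric: yes — every pair in R has its reverse in R.
Euclidean: no — 1 R 3 and 1 R 6, but not 3 R 6.
Only Euclidean fails.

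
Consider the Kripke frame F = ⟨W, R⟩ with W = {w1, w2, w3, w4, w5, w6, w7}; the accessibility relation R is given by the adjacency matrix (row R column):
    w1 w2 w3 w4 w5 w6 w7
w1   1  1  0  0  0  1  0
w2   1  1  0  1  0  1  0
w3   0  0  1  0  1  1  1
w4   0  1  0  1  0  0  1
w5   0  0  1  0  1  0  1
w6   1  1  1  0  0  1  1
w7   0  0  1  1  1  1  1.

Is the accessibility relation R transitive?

No

Transitive: no — w1 R w2 and w2 R w4, but not w1 R w4.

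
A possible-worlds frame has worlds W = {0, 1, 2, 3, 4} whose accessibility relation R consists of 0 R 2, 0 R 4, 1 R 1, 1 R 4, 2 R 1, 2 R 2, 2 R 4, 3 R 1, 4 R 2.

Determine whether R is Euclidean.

No

Euclidean: no — 2 R 4 and 2 R 1, but not 4 R 1.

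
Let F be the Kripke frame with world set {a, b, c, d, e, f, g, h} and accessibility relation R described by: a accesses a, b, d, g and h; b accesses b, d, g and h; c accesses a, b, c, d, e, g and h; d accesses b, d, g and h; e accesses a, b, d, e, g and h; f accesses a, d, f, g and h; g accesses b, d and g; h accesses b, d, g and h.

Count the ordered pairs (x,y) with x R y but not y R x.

20

Enumerating: (a,b), (a,d), (a,g), (a,h), (c,a), (c,b), (c,d), (c,e), (c,g), (c,h), (e,a), (e,b), … and 8 more.
Total: 20.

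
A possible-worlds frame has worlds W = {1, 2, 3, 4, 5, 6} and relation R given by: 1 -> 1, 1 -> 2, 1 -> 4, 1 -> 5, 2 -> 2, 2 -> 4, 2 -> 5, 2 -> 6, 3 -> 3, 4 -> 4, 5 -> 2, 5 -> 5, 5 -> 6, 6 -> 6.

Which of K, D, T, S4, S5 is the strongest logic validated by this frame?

Serial (axiom D): yes — every world has a successor (e.g. 1 R 1).
Reflexive (axiom T): yes — every world is R-related to itself.
Transitive (axiom 4): no — 1 R 2 and 2 R 6, but not 1 R 6.
Euclidean (axiom 5): no — 1 R 4 and 1 R 2, but not 4 R 2.
So F validates K, D, T; S4 would additionally require R to be transitive. The strongest is T.

T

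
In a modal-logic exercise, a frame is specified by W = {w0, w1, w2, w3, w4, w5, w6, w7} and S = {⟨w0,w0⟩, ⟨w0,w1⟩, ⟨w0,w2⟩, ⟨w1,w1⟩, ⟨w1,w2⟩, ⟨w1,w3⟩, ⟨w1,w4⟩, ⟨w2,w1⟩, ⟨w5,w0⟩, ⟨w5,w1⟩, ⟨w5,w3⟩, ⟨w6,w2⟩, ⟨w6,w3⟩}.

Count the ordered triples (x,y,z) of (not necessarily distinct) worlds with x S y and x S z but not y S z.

23

Enumerating: (w0,w1,w0), (w0,w2,w0), (w0,w2,w2), (w1,w2,w2), (w1,w2,w3), (w1,w2,w4), (w1,w3,w1), (w1,w3,w2), (w1,w3,w3), (w1,w3,w4), (w1,w4,w1), (w1,w4,w2), … and 11 more.
Total: 23.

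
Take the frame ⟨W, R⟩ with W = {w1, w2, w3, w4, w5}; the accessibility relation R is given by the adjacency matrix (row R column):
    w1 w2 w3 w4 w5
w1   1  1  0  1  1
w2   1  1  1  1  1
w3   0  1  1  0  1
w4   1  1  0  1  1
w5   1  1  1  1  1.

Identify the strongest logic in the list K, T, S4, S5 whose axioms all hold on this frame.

Reflexive (axiom T): yes — every world is R-related to itself.
Transitive (axiom 4): no — w1 R w2 and w2 R w3, but not w1 R w3.
Euclidean (axiom 5): no — w2 R w1 and w2 R w3, but not w1 R w3.
So F validates K, T; S4 would additionally require R to be transitive. The strongest is T.

T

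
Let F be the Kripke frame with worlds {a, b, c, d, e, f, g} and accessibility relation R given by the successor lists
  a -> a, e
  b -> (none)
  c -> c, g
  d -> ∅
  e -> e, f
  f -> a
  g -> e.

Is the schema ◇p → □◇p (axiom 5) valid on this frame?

By correspondence theory, 5 is valid on a frame iff R is Euclidean.
Euclidean: no — a R e and a R a, but not e R a.

No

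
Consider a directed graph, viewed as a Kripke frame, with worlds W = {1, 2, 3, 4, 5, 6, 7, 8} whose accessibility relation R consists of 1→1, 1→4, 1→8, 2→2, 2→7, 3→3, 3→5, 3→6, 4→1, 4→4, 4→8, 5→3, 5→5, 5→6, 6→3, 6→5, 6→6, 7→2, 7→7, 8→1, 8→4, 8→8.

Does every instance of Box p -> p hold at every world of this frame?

By correspondence theory, T is valid on a frame iff R is reflexive.
Reflexive: yes — every world is R-related to itself.

Yes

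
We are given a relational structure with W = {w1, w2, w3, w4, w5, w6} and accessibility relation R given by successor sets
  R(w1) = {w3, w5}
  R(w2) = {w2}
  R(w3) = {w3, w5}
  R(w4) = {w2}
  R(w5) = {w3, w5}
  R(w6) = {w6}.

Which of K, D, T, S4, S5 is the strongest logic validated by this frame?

D

Serial (axiom D): yes — every world has a successor (e.g. w1 R w3).
Reflexive (axiom T): no — w1 is not related to itself.
Transitive (axiom 4): yes — every two-step R-path is closed by a direct edge.
Euclidean (axiom 5): yes — any two successors of a common world are R-related.
So F validates K, D; T would additionally require R to be reflexive. The strongest is D.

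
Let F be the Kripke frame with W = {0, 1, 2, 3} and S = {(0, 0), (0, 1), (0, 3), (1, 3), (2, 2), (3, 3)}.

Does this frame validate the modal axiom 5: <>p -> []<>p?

By correspondence theory, 5 is valid on a frame iff S is Euclidean.
Euclidean: no — 0 S 3 and 0 S 1, but not 3 S 1.

No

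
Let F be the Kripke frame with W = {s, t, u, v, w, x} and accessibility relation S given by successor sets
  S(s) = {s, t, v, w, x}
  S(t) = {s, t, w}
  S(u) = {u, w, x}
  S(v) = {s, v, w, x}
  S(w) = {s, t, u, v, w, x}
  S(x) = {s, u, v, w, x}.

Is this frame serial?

Serial: yes — every world has a successor (e.g. s S s).

Yes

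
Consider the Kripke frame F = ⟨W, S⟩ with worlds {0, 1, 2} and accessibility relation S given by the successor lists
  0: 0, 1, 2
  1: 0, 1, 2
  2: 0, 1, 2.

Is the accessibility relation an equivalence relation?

Yes

Reflexive: yes — every world is S-related to itself.
Symmetric: yes — every pair in S has its reverse in S.
Transitive: yes — every two-step S-path is closed by a direct edge.
So S is an equivalence relation.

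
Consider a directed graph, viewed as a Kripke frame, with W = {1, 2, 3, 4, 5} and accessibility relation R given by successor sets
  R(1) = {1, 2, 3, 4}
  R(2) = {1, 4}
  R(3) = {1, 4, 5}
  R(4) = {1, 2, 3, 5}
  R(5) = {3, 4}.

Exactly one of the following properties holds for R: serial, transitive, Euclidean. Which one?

serial

Serial: yes — every world has a successor (e.g. 1 R 1).
Transitive: no — 1 R 3 and 3 R 5, but not 1 R 5.
Euclidean: no — 1 R 2 and 1 R 3, but not 2 R 3.
Only serial holds.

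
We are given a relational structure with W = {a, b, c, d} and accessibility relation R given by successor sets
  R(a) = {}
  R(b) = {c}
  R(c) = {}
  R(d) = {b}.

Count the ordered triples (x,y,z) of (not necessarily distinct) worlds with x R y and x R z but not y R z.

2

Enumerating: (b,c,c), (d,b,b).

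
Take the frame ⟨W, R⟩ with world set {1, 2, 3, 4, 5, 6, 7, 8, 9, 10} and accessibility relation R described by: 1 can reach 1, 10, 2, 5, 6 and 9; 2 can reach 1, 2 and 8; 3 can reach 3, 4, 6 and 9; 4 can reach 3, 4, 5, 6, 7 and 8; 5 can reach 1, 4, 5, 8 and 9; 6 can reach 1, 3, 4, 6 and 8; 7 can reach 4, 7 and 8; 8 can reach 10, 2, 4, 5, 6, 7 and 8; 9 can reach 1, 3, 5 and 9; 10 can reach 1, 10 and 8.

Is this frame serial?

Serial: yes — every world has a successor (e.g. 1 R 1).

Yes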